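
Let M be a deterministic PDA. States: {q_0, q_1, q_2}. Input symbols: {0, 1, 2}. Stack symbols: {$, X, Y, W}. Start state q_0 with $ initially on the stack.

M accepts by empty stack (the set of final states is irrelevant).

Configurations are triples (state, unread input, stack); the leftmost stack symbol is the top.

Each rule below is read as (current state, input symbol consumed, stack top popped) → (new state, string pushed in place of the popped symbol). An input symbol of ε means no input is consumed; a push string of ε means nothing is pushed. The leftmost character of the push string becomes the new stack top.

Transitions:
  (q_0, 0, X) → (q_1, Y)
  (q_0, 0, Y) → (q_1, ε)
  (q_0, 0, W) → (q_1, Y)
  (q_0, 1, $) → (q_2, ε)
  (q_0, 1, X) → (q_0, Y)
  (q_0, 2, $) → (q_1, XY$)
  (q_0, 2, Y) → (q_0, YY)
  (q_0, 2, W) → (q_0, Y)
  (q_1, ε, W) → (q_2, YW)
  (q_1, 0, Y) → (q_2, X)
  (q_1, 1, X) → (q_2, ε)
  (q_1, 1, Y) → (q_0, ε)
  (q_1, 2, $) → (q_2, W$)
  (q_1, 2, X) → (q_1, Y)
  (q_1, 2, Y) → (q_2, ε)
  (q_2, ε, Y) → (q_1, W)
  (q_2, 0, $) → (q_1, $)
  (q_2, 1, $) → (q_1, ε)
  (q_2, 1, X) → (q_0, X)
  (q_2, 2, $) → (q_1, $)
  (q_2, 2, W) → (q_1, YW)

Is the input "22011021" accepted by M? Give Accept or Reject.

(q_0, 22011021, $) ⊢ (q_1, 2011021, XY$) ⊢ (q_1, 011021, YY$) ⊢ (q_2, 11021, XY$) ⊢ (q_0, 1021, XY$) ⊢ (q_0, 021, YY$) ⊢ (q_1, 21, Y$) ⊢ (q_2, 1, $) ⊢ (q_1, ε, ε)
All input consumed and the stack is empty.

Accept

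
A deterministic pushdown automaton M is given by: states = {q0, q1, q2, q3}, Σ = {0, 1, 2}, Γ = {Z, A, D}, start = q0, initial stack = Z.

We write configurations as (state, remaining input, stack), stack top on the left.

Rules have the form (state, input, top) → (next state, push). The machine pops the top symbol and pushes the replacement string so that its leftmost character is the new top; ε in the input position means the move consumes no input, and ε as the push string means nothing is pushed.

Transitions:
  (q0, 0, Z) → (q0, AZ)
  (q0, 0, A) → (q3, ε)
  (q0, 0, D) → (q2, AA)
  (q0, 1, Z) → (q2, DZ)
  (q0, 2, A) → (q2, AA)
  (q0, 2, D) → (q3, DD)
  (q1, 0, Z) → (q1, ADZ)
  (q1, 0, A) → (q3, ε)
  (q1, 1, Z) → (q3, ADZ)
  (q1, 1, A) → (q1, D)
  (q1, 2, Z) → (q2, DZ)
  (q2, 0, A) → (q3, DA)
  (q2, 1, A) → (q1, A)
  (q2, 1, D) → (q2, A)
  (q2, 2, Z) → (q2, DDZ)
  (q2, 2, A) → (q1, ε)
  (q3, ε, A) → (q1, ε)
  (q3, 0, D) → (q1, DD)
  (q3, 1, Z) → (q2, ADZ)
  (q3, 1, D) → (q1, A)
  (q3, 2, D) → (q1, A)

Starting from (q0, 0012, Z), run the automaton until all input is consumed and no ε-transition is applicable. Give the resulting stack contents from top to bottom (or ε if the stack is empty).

(q0, 0012, Z)
  read 0, top Z: go to q0, push AZ → (q0, 012, AZ)
  read 0, top A: go to q3, push ε → (q3, 12, Z)
  read 1, top Z: go to q2, push ADZ → (q2, 2, ADZ)
  read 2, top A: go to q1, push ε → (q1, ε, DZ)
All input consumed in state q1 with stack DZ.

DZ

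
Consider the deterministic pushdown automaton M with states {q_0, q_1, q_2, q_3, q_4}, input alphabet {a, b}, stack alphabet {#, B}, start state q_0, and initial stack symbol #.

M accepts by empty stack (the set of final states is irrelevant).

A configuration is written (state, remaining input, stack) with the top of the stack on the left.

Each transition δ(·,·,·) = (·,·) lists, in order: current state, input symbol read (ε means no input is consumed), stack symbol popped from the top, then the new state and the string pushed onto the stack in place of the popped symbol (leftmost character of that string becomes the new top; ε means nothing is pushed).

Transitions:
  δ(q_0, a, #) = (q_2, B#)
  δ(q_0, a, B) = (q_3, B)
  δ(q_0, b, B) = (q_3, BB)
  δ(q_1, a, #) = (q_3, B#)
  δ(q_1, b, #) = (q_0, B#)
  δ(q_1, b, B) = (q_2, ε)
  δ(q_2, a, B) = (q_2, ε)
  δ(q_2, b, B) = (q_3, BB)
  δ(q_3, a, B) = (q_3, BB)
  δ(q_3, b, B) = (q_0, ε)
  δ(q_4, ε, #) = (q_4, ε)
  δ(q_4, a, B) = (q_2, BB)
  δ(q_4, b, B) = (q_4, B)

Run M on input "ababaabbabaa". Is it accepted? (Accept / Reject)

(q_0, ababaabbabaa, #)
  read a, top #: go to q_2, push B# → (q_2, babaabbabaa, B#)
  read b, top B: go to q_3, push BB → (q_3, abaabbabaa, BB#)
  read a, top B: go to q_3, push BB → (q_3, baabbabaa, BBB#)
  read b, top B: go to q_0, push ε → (q_0, aabbabaa, BB#)
  read a, top B: go to q_3, push B → (q_3, abbabaa, BB#)
  read a, top B: go to q_3, push BB → (q_3, bbabaa, BBB#)
  read b, top B: go to q_0, push ε → (q_0, babaa, BB#)
  read b, top B: go to q_3, push BB → (q_3, abaa, BBB#)
  read a, top B: go to q_3, push BB → (q_3, baa, BBBB#)
  read b, top B: go to q_0, push ε → (q_0, aa, BBB#)
  read a, top B: go to q_3, push B → (q_3, a, BBB#)
  read a, top B: go to q_3, push BB → (q_3, ε, BBBB#)
All input consumed; stack is BBBB#, not empty, and no further ε-move applies.

Reject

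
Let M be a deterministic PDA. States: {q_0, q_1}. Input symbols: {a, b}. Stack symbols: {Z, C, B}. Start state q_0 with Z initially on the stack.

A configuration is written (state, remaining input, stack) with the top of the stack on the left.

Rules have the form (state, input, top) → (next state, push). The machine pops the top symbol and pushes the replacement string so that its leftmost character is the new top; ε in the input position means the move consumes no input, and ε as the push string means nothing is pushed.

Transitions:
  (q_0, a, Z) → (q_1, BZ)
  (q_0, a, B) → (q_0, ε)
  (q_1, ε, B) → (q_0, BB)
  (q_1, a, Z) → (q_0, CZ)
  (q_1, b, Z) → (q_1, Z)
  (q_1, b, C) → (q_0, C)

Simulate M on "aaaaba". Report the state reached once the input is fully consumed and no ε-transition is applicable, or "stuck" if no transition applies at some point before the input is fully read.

(q_0, aaaaba, Z)
  read a, top Z: go to q_1, push BZ → (q_1, aaaba, BZ)
  ε-move, top B: go to q_0, push BB → (q_0, aaaba, BBZ)
  read a, top B: go to q_0, push ε → (q_0, aaba, BZ)
  read a, top B: go to q_0, push ε → (q_0, aba, Z)
  read a, top Z: go to q_1, push BZ → (q_1, ba, BZ)
  ε-move, top B: go to q_0, push BB → (q_0, ba, BBZ)
No transition for (q_0, b, top B); M blocks with input ba remaining.

stuck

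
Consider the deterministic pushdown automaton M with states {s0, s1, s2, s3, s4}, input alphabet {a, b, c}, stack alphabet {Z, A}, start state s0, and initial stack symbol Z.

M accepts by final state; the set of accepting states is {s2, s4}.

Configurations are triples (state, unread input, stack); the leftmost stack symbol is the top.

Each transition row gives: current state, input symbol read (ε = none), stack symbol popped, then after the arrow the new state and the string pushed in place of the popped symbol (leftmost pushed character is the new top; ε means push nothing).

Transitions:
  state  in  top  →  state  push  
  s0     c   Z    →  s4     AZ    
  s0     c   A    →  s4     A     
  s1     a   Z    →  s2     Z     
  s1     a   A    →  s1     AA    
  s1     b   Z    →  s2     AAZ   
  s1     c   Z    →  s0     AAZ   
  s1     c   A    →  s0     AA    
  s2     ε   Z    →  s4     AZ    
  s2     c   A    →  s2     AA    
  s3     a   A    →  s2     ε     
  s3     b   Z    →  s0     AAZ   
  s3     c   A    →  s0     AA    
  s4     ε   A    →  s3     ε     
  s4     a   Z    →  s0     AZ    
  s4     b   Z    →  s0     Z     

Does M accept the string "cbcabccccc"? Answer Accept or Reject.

Accept

(s0, cbcabccccc, Z)
  read c, top Z: go to s4, push AZ → (s4, bcabccccc, AZ)
  ε-move, top A: go to s3, push ε → (s3, bcabccccc, Z)
  read b, top Z: go to s0, push AAZ → (s0, cabccccc, AAZ)
  read c, top A: go to s4, push A → (s4, abccccc, AAZ)
  ε-move, top A: go to s3, push ε → (s3, abccccc, AZ)
  read a, top A: go to s2, push ε → (s2, bccccc, Z)
  ε-move, top Z: go to s4, push AZ → (s4, bccccc, AZ)
  ε-move, top A: go to s3, push ε → (s3, bccccc, Z)
  read b, top Z: go to s0, push AAZ → (s0, ccccc, AAZ)
  read c, top A: go to s4, push A → (s4, cccc, AAZ)
  ε-move, top A: go to s3, push ε → (s3, cccc, AZ)
  read c, top A: go to s0, push AA → (s0, ccc, AAZ)
  read c, top A: go to s4, push A → (s4, cc, AAZ)
  ε-move, top A: go to s3, push ε → (s3, cc, AZ)
  read c, top A: go to s0, push AA → (s0, c, AAZ)
  read c, top A: go to s4, push A → (s4, ε, AAZ)
All input consumed; state s4 ∈ F.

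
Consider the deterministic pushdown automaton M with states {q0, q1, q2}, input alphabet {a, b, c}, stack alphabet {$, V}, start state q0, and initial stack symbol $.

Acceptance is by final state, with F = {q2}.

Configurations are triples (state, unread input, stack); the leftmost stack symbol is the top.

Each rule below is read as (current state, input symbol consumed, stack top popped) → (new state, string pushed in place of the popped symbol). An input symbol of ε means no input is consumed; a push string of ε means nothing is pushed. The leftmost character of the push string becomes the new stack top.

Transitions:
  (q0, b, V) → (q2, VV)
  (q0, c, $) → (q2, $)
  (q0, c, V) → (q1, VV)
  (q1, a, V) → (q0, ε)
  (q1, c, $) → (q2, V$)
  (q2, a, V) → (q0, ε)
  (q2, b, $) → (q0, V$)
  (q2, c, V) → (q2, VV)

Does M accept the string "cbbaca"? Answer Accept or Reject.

(q0, cbbaca, $)
  read c, top $: go to q2, push $ → (q2, bbaca, $)
  read b, top $: go to q0, push V$ → (q0, baca, V$)
  read b, top V: go to q2, push VV → (q2, aca, VV$)
  read a, top V: go to q0, push ε → (q0, ca, V$)
  read c, top V: go to q1, push VV → (q1, a, VV$)
  read a, top V: go to q0, push ε → (q0, ε, V$)
All input consumed; state q0 ∉ F and no further ε-move applies.

Reject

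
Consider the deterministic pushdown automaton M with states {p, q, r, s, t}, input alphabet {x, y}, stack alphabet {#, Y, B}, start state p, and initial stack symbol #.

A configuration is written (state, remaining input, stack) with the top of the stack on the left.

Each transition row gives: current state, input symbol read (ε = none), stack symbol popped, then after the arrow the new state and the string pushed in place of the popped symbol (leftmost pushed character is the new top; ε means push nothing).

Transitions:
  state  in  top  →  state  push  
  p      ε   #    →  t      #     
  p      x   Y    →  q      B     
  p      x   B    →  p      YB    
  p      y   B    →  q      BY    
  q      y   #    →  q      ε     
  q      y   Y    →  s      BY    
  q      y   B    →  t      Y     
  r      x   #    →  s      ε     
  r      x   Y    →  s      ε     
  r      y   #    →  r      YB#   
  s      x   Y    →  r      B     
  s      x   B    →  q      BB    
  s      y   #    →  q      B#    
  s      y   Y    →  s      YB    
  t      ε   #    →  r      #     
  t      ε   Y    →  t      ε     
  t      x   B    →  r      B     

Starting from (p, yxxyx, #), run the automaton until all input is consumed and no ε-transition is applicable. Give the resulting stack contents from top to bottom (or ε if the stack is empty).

(p, yxxyx, #)
  ε-move, top #: go to t, push # → (t, yxxyx, #)
  ε-move, top #: go to r, push # → (r, yxxyx, #)
  read y, top #: go to r, push YB# → (r, xxyx, YB#)
  read x, top Y: go to s, push ε → (s, xyx, B#)
  read x, top B: go to q, push BB → (q, yx, BB#)
  read y, top B: go to t, push Y → (t, x, YB#)
  ε-move, top Y: go to t, push ε → (t, x, B#)
  read x, top B: go to r, push B → (r, ε, B#)
All input consumed in state r with stack B#.

B#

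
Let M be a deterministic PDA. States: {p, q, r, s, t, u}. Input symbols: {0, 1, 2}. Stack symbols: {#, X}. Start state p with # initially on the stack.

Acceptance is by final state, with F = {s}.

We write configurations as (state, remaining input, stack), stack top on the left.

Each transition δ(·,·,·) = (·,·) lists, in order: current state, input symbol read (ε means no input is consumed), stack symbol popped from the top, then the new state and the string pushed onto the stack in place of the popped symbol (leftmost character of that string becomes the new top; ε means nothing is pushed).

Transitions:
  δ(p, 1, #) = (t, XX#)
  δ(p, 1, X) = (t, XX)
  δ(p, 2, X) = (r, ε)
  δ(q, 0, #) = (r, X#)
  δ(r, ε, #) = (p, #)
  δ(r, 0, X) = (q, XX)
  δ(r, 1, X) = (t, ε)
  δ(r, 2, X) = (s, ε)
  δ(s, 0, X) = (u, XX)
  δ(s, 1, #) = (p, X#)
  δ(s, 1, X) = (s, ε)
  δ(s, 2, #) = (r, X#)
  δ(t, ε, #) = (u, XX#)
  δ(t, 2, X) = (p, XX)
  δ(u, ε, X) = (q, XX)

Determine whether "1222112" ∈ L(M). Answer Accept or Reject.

Reject

(p, 1222112, #)
  read 1, top #: go to t, push XX# → (t, 222112, XX#)
  read 2, top X: go to p, push XX → (p, 22112, XXX#)
  read 2, top X: go to r, push ε → (r, 2112, XX#)
  read 2, top X: go to s, push ε → (s, 112, X#)
  read 1, top X: go to s, push ε → (s, 12, #)
  read 1, top #: go to p, push X# → (p, 2, X#)
  read 2, top X: go to r, push ε → (r, ε, #)
  ε-move, top #: go to p, push # → (p, ε, #)
All input consumed; state p ∉ F and no further ε-move applies.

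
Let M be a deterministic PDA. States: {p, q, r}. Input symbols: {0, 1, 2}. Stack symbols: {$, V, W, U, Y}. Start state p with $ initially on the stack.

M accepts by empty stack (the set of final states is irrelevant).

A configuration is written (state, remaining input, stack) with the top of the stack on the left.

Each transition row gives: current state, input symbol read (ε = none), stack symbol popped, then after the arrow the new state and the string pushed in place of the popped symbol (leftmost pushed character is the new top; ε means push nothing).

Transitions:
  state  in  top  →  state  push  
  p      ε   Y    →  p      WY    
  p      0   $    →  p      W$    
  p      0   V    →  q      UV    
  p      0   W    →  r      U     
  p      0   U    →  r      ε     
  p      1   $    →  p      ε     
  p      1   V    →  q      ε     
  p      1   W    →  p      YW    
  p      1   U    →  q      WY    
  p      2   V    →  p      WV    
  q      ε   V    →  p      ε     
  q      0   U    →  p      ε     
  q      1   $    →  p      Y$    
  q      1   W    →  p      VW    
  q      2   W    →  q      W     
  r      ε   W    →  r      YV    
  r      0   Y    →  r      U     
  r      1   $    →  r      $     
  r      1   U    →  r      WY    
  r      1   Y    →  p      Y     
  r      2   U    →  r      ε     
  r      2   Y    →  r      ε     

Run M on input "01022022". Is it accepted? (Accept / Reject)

Reject

(p, 01022022, $)
  read 0, top $: go to p, push W$ → (p, 1022022, W$)
  read 1, top W: go to p, push YW → (p, 022022, YW$)
  ε-move, top Y: go to p, push WY → (p, 022022, WYW$)
  read 0, top W: go to r, push U → (r, 22022, UYW$)
  read 2, top U: go to r, push ε → (r, 2022, YW$)
  read 2, top Y: go to r, push ε → (r, 022, W$)
  ε-move, top W: go to r, push YV → (r, 022, YV$)
  read 0, top Y: go to r, push U → (r, 22, UV$)
  read 2, top U: go to r, push ε → (r, 2, V$)
No transition applies at (r, 2, V$); input not fully consumed.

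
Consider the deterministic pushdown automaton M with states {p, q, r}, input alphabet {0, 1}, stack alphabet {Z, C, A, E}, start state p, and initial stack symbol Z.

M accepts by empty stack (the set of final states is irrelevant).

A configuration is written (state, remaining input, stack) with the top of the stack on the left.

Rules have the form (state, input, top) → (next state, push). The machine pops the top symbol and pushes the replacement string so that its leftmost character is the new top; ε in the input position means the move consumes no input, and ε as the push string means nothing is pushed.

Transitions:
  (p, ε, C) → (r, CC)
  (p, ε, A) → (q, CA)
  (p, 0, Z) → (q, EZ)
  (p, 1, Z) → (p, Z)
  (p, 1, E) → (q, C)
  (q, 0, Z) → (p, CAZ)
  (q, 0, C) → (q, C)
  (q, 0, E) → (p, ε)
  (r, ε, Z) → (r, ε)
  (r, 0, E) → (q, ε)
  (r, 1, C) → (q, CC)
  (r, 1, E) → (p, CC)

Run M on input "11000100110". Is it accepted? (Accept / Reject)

Reject

(p, 11000100110, Z)
  read 1, top Z: go to p, push Z → (p, 1000100110, Z)
  read 1, top Z: go to p, push Z → (p, 000100110, Z)
  read 0, top Z: go to q, push EZ → (q, 00100110, EZ)
  read 0, top E: go to p, push ε → (p, 0100110, Z)
  read 0, top Z: go to q, push EZ → (q, 100110, EZ)
No transition applies at (q, 100110, EZ); input not fully consumed.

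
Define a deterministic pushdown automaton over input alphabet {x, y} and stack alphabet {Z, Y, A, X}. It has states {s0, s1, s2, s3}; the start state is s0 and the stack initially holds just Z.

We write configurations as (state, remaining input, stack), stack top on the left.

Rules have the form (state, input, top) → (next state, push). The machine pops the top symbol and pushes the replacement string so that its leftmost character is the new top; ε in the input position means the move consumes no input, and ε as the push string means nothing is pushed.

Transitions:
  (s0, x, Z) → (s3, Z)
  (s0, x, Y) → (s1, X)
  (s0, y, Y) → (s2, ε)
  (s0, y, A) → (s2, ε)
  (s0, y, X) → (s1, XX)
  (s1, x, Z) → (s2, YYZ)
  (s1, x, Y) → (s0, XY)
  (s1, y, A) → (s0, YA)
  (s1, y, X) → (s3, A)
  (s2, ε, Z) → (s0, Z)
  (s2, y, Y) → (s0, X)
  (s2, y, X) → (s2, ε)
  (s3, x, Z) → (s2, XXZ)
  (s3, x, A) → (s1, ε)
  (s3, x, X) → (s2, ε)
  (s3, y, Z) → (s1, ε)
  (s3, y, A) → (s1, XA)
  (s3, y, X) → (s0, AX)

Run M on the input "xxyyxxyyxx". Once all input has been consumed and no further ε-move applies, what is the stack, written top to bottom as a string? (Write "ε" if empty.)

XXZ

(s0, xxyyxxyyxx, Z)
  read x, top Z: go to s3, push Z → (s3, xyyxxyyxx, Z)
  read x, top Z: go to s2, push XXZ → (s2, yyxxyyxx, XXZ)
  read y, top X: go to s2, push ε → (s2, yxxyyxx, XZ)
  read y, top X: go to s2, push ε → (s2, xxyyxx, Z)
  ε-move, top Z: go to s0, push Z → (s0, xxyyxx, Z)
  read x, top Z: go to s3, push Z → (s3, xyyxx, Z)
  read x, top Z: go to s2, push XXZ → (s2, yyxx, XXZ)
  read y, top X: go to s2, push ε → (s2, yxx, XZ)
  read y, top X: go to s2, push ε → (s2, xx, Z)
  ε-move, top Z: go to s0, push Z → (s0, xx, Z)
  read x, top Z: go to s3, push Z → (s3, x, Z)
  read x, top Z: go to s2, push XXZ → (s2, ε, XXZ)
All input consumed in state s2 with stack XXZ.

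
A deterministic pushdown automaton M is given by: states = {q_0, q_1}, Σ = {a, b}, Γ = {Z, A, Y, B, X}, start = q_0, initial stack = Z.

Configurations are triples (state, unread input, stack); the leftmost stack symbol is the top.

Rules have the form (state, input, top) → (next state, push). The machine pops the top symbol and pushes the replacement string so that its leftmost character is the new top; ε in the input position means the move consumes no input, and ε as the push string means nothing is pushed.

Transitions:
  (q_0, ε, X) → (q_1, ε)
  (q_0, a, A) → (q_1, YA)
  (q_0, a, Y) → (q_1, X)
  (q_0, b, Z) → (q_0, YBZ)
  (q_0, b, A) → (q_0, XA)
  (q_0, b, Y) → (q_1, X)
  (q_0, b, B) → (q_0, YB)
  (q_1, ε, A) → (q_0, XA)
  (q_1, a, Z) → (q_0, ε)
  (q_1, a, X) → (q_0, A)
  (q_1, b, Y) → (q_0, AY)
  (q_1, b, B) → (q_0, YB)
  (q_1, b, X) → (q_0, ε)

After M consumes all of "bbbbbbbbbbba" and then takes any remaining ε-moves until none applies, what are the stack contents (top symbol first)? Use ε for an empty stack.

(q_0, bbbbbbbbbbba, Z)
  read b, top Z: go to q_0, push YBZ → (q_0, bbbbbbbbbba, YBZ)
  read b, top Y: go to q_1, push X → (q_1, bbbbbbbbba, XBZ)
  read b, top X: go to q_0, push ε → (q_0, bbbbbbbba, BZ)
  read b, top B: go to q_0, push YB → (q_0, bbbbbbba, YBZ)
  read b, top Y: go to q_1, push X → (q_1, bbbbbba, XBZ)
  read b, top X: go to q_0, push ε → (q_0, bbbbba, BZ)
  read b, top B: go to q_0, push YB → (q_0, bbbba, YBZ)
  read b, top Y: go to q_1, push X → (q_1, bbba, XBZ)
  read b, top X: go to q_0, push ε → (q_0, bba, BZ)
  read b, top B: go to q_0, push YB → (q_0, ba, YBZ)
  read b, top Y: go to q_1, push X → (q_1, a, XBZ)
  read a, top X: go to q_0, push A → (q_0, ε, ABZ)
All input consumed in state q_0 with stack ABZ.

ABZ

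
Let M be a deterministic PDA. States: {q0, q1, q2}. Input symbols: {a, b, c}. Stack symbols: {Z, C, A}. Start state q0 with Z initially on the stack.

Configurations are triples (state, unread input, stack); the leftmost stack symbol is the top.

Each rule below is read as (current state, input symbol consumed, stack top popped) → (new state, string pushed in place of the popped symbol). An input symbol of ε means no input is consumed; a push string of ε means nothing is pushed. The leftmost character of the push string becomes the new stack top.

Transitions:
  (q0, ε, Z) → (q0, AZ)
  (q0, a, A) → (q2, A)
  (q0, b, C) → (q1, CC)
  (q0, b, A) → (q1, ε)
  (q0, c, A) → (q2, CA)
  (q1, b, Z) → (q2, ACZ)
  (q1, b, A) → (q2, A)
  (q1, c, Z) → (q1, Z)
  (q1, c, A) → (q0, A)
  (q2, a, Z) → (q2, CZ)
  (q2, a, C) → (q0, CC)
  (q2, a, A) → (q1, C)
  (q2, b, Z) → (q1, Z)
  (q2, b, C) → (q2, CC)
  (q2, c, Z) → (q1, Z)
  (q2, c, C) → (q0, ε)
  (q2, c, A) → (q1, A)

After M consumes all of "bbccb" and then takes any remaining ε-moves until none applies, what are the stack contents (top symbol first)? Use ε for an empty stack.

(q0, bbccb, Z) ⊢ (q0, bbccb, AZ) ⊢ (q1, bccb, Z) ⊢ (q2, ccb, ACZ) ⊢ (q1, cb, ACZ) ⊢ (q0, b, ACZ) ⊢ (q1, ε, CZ)
All input consumed in state q1 with stack CZ.

CZ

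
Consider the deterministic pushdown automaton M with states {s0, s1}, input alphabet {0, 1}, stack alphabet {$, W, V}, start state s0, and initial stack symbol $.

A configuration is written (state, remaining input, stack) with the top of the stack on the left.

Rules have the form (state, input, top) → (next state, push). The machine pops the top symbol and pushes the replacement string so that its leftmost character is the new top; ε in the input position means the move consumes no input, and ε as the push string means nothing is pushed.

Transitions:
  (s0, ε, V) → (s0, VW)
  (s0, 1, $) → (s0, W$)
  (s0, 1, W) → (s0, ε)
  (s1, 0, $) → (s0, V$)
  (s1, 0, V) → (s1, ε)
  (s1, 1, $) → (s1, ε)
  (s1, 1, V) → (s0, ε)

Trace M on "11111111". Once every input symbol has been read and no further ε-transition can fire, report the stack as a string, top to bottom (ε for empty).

$

(s0, 11111111, $)
  read 1, top $: go to s0, push W$ → (s0, 1111111, W$)
  read 1, top W: go to s0, push ε → (s0, 111111, $)
  read 1, top $: go to s0, push W$ → (s0, 11111, W$)
  read 1, top W: go to s0, push ε → (s0, 1111, $)
  read 1, top $: go to s0, push W$ → (s0, 111, W$)
  read 1, top W: go to s0, push ε → (s0, 11, $)
  read 1, top $: go to s0, push W$ → (s0, 1, W$)
  read 1, top W: go to s0, push ε → (s0, ε, $)
All input consumed in state s0 with stack $.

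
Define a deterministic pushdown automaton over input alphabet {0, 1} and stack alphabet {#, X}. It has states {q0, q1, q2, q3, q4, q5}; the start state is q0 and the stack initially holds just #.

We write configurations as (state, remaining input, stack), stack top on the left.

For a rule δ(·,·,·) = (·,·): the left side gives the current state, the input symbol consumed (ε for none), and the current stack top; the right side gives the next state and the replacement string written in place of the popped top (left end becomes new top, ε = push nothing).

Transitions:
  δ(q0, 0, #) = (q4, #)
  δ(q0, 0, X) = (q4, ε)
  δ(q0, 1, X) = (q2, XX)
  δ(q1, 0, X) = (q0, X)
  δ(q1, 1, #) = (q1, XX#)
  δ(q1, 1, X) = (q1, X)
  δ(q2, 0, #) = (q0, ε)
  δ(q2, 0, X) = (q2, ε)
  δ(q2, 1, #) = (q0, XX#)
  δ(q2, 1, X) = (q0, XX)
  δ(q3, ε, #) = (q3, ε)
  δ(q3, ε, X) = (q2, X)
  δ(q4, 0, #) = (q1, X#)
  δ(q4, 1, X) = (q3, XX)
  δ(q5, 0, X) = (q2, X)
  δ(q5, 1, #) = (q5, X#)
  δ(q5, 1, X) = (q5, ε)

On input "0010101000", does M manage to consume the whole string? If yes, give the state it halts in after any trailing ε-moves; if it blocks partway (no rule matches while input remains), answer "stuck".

(q0, 0010101000, #)
  read 0, top #: go to q4, push # → (q4, 010101000, #)
  read 0, top #: go to q1, push X# → (q1, 10101000, X#)
  read 1, top X: go to q1, push X → (q1, 0101000, X#)
  read 0, top X: go to q0, push X → (q0, 101000, X#)
  read 1, top X: go to q2, push XX → (q2, 01000, XX#)
  read 0, top X: go to q2, push ε → (q2, 1000, X#)
  read 1, top X: go to q0, push XX → (q0, 000, XX#)
  read 0, top X: go to q4, push ε → (q4, 00, X#)
No transition for (q4, 0, top X); M blocks with input 00 remaining.

stuck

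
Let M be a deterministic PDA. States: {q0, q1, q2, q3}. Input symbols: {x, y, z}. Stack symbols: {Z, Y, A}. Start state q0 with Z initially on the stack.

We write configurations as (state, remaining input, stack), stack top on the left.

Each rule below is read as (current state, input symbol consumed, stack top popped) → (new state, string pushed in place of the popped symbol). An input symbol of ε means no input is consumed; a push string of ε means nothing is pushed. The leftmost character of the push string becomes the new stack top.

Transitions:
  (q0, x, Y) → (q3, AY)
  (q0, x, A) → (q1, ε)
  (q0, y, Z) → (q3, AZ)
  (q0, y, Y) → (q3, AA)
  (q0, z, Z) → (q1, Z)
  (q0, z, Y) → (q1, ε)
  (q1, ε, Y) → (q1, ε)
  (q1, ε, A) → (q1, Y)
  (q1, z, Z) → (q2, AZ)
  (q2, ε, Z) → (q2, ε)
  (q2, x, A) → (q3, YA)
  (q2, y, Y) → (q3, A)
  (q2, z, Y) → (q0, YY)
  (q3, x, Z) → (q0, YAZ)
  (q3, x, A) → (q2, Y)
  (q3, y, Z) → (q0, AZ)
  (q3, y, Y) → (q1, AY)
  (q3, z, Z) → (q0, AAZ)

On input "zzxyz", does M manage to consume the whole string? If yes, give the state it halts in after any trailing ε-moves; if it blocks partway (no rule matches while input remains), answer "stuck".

q2

(q0, zzxyz, Z)
  read z, top Z: go to q1, push Z → (q1, zxyz, Z)
  read z, top Z: go to q2, push AZ → (q2, xyz, AZ)
  read x, top A: go to q3, push YA → (q3, yz, YAZ)
  read y, top Y: go to q1, push AY → (q1, z, AYAZ)
  ε-move, top A: go to q1, push Y → (q1, z, YYAZ)
  ε-move, top Y: go to q1, push ε → (q1, z, YAZ)
  ε-move, top Y: go to q1, push ε → (q1, z, AZ)
  ε-move, top A: go to q1, push Y → (q1, z, YZ)
  ε-move, top Y: go to q1, push ε → (q1, z, Z)
  read z, top Z: go to q2, push AZ → (q2, ε, AZ)
All input consumed; M is in state q2.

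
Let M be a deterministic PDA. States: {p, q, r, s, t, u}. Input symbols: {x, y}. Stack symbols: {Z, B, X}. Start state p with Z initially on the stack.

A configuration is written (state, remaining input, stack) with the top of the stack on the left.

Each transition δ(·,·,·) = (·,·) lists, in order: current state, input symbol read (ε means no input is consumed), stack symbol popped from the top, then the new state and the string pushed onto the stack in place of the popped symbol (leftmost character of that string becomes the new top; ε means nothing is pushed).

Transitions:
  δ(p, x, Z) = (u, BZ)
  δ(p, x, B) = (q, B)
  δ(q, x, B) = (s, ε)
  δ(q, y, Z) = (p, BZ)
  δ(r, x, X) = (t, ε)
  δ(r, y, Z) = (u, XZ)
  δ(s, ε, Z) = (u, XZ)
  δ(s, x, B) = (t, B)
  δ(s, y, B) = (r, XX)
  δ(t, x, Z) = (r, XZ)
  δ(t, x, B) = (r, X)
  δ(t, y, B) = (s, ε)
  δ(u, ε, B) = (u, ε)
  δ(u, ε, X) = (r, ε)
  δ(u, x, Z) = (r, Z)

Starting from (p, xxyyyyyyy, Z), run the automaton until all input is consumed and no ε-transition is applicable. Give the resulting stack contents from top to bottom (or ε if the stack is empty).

Z

(p, xxyyyyyyy, Z) ⊢ (u, xyyyyyyy, BZ) ⊢ (u, xyyyyyyy, Z) ⊢ (r, yyyyyyy, Z) ⊢ (u, yyyyyy, XZ) ⊢ (r, yyyyyy, Z) ⊢ (u, yyyyy, XZ) ⊢ (r, yyyyy, Z) ⊢ (u, yyyy, XZ) ⊢ (r, yyyy, Z) ⊢ (u, yyy, XZ) ⊢ (r, yyy, Z) ⊢ (u, yy, XZ) ⊢ (r, yy, Z) ⊢ (u, y, XZ) ⊢ (r, y, Z) ⊢ (u, ε, XZ) ⊢ (r, ε, Z)
All input consumed in state r with stack Z.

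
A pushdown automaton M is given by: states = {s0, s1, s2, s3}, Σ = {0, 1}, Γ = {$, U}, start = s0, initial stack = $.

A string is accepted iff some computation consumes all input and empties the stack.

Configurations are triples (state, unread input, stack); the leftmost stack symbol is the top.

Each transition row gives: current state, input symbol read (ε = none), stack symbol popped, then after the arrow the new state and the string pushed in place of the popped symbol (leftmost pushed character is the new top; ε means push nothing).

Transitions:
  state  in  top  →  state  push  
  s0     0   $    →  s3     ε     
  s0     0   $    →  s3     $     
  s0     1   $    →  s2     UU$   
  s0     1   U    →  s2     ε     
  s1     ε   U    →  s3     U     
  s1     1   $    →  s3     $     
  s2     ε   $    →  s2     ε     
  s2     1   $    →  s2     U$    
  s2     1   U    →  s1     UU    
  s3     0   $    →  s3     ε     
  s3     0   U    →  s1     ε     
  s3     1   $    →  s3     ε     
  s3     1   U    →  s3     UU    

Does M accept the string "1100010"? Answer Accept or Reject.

One accepting computation: (s0, 1100010, $) ⊢ (s2, 100010, UU$) ⊢ (s1, 00010, UUU$) ⊢ (s3, 00010, UUU$) ⊢ (s1, 0010, UU$) ⊢ (s3, 0010, UU$) ⊢ (s1, 010, U$) ⊢ (s3, 010, U$) ⊢ (s1, 10, $) ⊢ (s3, 0, $) ⊢ (s3, ε, ε)
All input consumed and the stack is empty.

Accept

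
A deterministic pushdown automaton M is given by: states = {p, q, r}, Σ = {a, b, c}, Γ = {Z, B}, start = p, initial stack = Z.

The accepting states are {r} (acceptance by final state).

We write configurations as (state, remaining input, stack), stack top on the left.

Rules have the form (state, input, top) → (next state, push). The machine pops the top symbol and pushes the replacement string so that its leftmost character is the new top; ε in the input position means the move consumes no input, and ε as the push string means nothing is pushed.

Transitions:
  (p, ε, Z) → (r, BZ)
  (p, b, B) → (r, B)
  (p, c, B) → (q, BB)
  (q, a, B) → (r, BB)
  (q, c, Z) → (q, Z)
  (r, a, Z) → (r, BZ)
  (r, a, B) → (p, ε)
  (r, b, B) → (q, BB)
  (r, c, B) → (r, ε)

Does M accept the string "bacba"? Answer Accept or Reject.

Accept

(p, bacba, Z)
  ε-move, top Z: go to r, push BZ → (r, bacba, BZ)
  read b, top B: go to q, push BB → (q, acba, BBZ)
  read a, top B: go to r, push BB → (r, cba, BBBZ)
  read c, top B: go to r, push ε → (r, ba, BBZ)
  read b, top B: go to q, push BB → (q, a, BBBZ)
  read a, top B: go to r, push BB → (r, ε, BBBBZ)
All input consumed; state r ∈ F.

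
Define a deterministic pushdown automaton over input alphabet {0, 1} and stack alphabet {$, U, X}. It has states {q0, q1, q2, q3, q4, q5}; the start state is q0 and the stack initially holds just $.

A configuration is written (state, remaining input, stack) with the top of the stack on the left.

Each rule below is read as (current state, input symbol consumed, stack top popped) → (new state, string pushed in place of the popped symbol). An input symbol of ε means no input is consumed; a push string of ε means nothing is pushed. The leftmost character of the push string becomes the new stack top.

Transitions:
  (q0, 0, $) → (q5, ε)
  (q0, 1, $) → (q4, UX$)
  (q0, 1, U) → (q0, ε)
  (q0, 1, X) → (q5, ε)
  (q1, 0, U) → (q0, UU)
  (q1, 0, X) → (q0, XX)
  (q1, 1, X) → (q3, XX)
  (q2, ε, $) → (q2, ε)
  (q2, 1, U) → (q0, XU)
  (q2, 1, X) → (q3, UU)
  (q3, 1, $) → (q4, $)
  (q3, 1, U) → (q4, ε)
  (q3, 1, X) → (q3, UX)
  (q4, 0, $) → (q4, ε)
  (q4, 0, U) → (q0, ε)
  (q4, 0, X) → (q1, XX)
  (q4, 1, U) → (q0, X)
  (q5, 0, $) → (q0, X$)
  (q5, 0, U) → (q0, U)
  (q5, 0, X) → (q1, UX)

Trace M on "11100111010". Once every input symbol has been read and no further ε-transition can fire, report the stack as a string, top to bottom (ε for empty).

(q0, 11100111010, $)
  read 1, top $: go to q4, push UX$ → (q4, 1100111010, UX$)
  read 1, top U: go to q0, push X → (q0, 100111010, XX$)
  read 1, top X: go to q5, push ε → (q5, 00111010, X$)
  read 0, top X: go to q1, push UX → (q1, 0111010, UX$)
  read 0, top U: go to q0, push UU → (q0, 111010, UUX$)
  read 1, top U: go to q0, push ε → (q0, 11010, UX$)
  read 1, top U: go to q0, push ε → (q0, 1010, X$)
  read 1, top X: go to q5, push ε → (q5, 010, $)
  read 0, top $: go to q0, push X$ → (q0, 10, X$)
  read 1, top X: go to q5, push ε → (q5, 0, $)
  read 0, top $: go to q0, push X$ → (q0, ε, X$)
All input consumed in state q0 with stack X$.

X$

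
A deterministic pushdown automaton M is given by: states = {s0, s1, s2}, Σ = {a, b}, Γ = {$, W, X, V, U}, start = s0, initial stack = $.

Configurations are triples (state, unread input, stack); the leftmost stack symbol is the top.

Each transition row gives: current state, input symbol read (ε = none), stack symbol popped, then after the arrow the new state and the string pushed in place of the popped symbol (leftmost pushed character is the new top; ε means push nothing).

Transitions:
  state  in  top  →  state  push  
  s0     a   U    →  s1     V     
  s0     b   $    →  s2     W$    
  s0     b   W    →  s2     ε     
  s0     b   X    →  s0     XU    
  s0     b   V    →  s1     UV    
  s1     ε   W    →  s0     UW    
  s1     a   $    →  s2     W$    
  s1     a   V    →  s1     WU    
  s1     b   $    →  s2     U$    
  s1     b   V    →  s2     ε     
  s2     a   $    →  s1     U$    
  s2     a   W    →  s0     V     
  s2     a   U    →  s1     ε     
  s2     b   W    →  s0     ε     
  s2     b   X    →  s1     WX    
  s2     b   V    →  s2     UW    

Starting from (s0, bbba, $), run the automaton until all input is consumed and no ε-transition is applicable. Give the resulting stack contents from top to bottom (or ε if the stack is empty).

V$

(s0, bbba, $)
  read b, top $: go to s2, push W$ → (s2, bba, W$)
  read b, top W: go to s0, push ε → (s0, ba, $)
  read b, top $: go to s2, push W$ → (s2, a, W$)
  read a, top W: go to s0, push V → (s0, ε, V$)
All input consumed in state s0 with stack V$.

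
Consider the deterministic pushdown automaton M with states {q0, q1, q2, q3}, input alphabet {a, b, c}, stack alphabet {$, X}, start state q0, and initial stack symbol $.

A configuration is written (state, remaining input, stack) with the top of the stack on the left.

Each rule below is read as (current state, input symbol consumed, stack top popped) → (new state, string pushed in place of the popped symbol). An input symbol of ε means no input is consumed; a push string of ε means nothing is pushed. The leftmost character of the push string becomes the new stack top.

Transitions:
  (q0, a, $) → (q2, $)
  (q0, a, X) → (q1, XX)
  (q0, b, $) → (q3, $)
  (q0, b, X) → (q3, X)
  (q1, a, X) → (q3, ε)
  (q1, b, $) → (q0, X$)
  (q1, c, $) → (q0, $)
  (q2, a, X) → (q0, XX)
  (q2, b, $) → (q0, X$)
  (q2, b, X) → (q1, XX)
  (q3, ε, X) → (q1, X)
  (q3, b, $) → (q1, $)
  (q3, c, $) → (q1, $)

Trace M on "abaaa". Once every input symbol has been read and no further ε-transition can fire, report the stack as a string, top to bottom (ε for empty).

$

(q0, abaaa, $)
  read a, top $: go to q2, push $ → (q2, baaa, $)
  read b, top $: go to q0, push X$ → (q0, aaa, X$)
  read a, top X: go to q1, push XX → (q1, aa, XX$)
  read a, top X: go to q3, push ε → (q3, a, X$)
  ε-move, top X: go to q1, push X → (q1, a, X$)
  read a, top X: go to q3, push ε → (q3, ε, $)
All input consumed in state q3 with stack $.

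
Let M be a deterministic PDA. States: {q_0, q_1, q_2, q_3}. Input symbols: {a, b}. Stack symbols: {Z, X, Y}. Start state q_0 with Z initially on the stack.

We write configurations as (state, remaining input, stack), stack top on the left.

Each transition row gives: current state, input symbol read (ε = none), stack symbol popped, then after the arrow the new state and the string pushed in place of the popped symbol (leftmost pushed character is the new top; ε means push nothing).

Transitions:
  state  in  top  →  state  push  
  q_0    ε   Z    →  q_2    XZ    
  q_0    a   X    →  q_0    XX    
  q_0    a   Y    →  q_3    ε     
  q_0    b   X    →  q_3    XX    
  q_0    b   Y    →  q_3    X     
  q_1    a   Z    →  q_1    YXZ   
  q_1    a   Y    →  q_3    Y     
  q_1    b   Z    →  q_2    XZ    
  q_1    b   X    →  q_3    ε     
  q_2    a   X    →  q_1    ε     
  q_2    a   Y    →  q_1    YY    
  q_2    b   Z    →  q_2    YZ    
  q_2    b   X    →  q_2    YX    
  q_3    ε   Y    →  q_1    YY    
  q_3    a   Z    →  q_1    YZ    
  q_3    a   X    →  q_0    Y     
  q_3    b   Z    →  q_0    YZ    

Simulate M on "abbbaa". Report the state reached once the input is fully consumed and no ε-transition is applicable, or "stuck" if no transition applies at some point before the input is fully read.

stuck

(q_0, abbbaa, Z)
  ε-move, top Z: go to q_2, push XZ → (q_2, abbbaa, XZ)
  read a, top X: go to q_1, push ε → (q_1, bbbaa, Z)
  read b, top Z: go to q_2, push XZ → (q_2, bbaa, XZ)
  read b, top X: go to q_2, push YX → (q_2, baa, YXZ)
No transition for (q_2, b, top Y); M blocks with input baa remaining.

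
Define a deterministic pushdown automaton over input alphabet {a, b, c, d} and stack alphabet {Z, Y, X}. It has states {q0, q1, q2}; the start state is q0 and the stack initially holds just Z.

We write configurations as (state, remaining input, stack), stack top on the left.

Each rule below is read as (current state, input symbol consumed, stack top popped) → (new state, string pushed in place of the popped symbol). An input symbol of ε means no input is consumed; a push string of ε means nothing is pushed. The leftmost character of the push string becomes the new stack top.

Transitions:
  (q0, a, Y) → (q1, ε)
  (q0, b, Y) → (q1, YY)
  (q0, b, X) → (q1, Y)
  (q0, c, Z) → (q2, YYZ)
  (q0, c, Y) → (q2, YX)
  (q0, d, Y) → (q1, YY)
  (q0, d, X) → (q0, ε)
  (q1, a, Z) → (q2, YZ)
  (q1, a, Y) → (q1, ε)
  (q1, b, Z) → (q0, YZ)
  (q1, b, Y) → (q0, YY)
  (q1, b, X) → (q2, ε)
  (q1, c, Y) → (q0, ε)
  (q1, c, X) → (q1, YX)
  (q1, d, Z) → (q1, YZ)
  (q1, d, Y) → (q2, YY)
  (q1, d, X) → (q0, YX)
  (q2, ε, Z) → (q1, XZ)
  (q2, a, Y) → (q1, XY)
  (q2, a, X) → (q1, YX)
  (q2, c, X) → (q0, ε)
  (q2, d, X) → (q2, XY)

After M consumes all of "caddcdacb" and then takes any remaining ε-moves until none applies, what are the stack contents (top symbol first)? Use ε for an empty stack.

YYYZ

(q0, caddcdacb, Z) ⊢ (q2, addcdacb, YYZ) ⊢ (q1, ddcdacb, XYYZ) ⊢ (q0, dcdacb, YXYYZ) ⊢ (q1, cdacb, YYXYYZ) ⊢ (q0, dacb, YXYYZ) ⊢ (q1, acb, YYXYYZ) ⊢ (q1, cb, YXYYZ) ⊢ (q0, b, XYYZ) ⊢ (q1, ε, YYYZ)
All input consumed in state q1 with stack YYYZ.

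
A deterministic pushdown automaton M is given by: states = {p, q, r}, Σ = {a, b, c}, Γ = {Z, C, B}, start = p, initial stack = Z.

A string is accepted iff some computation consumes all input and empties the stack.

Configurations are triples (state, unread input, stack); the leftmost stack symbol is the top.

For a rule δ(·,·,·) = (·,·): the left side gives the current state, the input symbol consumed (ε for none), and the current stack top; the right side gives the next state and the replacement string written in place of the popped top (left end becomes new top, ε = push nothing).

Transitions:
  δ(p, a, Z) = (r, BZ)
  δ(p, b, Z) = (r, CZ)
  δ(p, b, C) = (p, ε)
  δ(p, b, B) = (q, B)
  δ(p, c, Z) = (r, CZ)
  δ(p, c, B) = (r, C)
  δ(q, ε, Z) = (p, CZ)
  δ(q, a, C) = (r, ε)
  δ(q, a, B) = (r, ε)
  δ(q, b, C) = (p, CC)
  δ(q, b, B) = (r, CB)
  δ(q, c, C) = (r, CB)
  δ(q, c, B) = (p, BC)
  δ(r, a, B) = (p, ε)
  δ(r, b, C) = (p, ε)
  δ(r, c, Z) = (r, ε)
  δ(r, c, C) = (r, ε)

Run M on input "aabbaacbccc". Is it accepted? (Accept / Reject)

(p, aabbaacbccc, Z)
  read a, top Z: go to r, push BZ → (r, abbaacbccc, BZ)
  read a, top B: go to p, push ε → (p, bbaacbccc, Z)
  read b, top Z: go to r, push CZ → (r, baacbccc, CZ)
  read b, top C: go to p, push ε → (p, aacbccc, Z)
  read a, top Z: go to r, push BZ → (r, acbccc, BZ)
  read a, top B: go to p, push ε → (p, cbccc, Z)
  read c, top Z: go to r, push CZ → (r, bccc, CZ)
  read b, top C: go to p, push ε → (p, ccc, Z)
  read c, top Z: go to r, push CZ → (r, cc, CZ)
  read c, top C: go to r, push ε → (r, c, Z)
  read c, top Z: go to r, push ε → (r, ε, ε)
All input consumed and the stack is empty.

Accept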